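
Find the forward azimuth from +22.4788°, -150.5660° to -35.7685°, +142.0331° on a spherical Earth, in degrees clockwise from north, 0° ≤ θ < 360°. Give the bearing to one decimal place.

228.6°

Δλ = 142.0331 − -150.5660 = 292.5991°; wrapped into (−180°, 180°]: -67.4009°.
θ = atan2( sin Δλ · cos φ₂ , cos φ₁ · sin φ₂ − sin φ₁ · cos φ₂ · cos Δλ )
  = atan2(-0.74908, -0.65932) = -131.353° → normalised to [0°, 360°): 228.647°.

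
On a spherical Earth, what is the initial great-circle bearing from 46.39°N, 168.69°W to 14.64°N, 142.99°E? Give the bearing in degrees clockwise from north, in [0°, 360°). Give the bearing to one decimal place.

248.0°

Δλ = 142.99 − -168.69 = 311.68°; wrapped into (−180°, 180°]: -48.32°.
θ = atan2( sin Δλ · cos φ₂ , cos φ₁ · sin φ₂ − sin φ₁ · cos φ₂ · cos Δλ )
  = atan2(-0.72262, -0.29151) = -111.969° → normalised to [0°, 360°): 248.031°.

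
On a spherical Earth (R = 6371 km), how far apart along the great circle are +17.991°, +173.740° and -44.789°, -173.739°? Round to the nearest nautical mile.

Δλ = -173.739 − 173.740 = -347.479°; wrapped into (−180°, 180°]: 12.521°.
Δφ = -44.789 − 17.991 = -62.780°.
a = sin²(Δφ/2) + cos φ₁ · cos φ₂ · sin²(Δλ/2) = 0.279323.
c = 2·atan2(√a, √(1−a)) = 1.11369 rad → d = 6371·c ≈ 7095.31 km ≈ 3831.16 nmi.

3831 nmi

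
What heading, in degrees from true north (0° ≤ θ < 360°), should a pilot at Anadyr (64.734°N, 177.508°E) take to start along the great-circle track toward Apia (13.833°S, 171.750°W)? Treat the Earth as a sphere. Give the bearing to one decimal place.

Δλ = -171.750 − 177.508 = -349.258°; wrapped into (−180°, 180°]: 10.742°.
θ = atan2( sin Δλ · cos φ₂ , cos φ₁ · sin φ₂ − sin φ₁ · cos φ₂ · cos Δλ )
  = atan2(0.18098, -0.96477) = 169.375° → normalised to [0°, 360°): 169.375°.

169.4°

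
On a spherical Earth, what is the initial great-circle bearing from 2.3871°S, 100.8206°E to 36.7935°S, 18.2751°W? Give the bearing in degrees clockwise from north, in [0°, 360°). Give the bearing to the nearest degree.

229°

Δλ = -18.2751 − 100.8206 = -119.0957°.
θ = atan2( sin Δλ · cos φ₂ , cos φ₁ · sin φ₂ − sin φ₁ · cos φ₂ · cos Δλ )
  = atan2(-0.69975, -0.61463) = -131.295° → normalised to [0°, 360°): 228.705°.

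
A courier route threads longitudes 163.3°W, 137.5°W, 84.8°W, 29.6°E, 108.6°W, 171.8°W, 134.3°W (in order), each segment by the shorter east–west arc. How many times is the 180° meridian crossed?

Leg 1: -163.3° → -137.5°, shortest Δλ = 25.8° (east) — does not cross 180°.
Leg 2: -137.5° → -84.8°, shortest Δλ = 52.7° (east) — does not cross 180°.
Leg 3: -84.8° → +29.6°, shortest Δλ = 114.4° (east) — does not cross 180°.
Leg 4: +29.6° → -108.6°, shortest Δλ = -138.2° (west) — does not cross 180°.
Leg 5: -108.6° → -171.8°, shortest Δλ = -63.2° (west) — does not cross 180°.
Leg 6: -171.8° → -134.3°, shortest Δλ = 37.5° (east) — does not cross 180°.
Total crossings: 0.

0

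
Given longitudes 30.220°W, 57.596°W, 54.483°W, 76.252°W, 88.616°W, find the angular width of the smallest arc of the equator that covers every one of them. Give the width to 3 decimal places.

58.396°

Sort the longitudes: -88.616°, -76.252°, -57.596°, -54.483°, -30.220°.
Eastward gaps between consecutive values (wrapping around): 12.364°, 18.656°, 3.113°, 24.263°, 301.604°.
Largest gap = 301.604° ⇒ minimal covering band is its complement: 360° − 301.604° = 58.396°.
Band runs from -88.616° eastward to -30.220°.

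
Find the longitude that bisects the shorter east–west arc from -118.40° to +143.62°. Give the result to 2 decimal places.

-167.39°

Signed shortest Δλ from -118.40° to +143.62° is -97.98°.
Midpoint longitude = -118.40° + (-97.98°)/2 = -118.40° − 48.99° = -167.39°.
(The naïve average (-118.40 + +143.62)/2 = 12.61° is on the wrong side of the globe.)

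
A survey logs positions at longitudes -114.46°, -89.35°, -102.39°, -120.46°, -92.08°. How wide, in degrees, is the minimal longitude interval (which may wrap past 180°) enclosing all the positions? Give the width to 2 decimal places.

31.11°

Sort the longitudes: -120.46°, -114.46°, -102.39°, -92.08°, -89.35°.
Eastward gaps between consecutive values (wrapping around): 6.00°, 12.07°, 10.31°, 2.73°, 328.89°.
Largest gap = 328.89° ⇒ minimal covering band is its complement: 360° − 328.89° = 31.11°.
Band runs from -120.46° eastward to -89.35°.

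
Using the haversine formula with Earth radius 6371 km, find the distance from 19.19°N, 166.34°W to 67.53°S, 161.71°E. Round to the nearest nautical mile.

5395 nmi

Δλ = 161.71 − -166.34 = 328.05°; wrapped into (−180°, 180°]: -31.95°.
Δφ = -67.53 − 19.19 = -86.72°.
a = sin²(Δφ/2) + cos φ₁ · cos φ₂ · sin²(Δλ/2) = 0.498733.
c = 2·atan2(√a, √(1−a)) = 1.56826 rad → d = 6371·c ≈ 9991.40 km ≈ 5394.93 nmi.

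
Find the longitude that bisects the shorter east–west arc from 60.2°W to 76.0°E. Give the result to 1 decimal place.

7.9°E

Signed shortest Δλ from -60.2° to +76.0° is +136.2°.
Midpoint longitude = -60.2° + (+136.2°)/2 = -60.2° + 68.1° = +7.9°.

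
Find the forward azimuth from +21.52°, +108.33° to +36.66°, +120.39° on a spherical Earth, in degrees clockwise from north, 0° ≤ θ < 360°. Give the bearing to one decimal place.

32.1°

Δλ = 120.39 − 108.33 = 12.06°.
θ = atan2( sin Δλ · cos φ₂ , cos φ₁ · sin φ₂ − sin φ₁ · cos φ₂ · cos Δλ )
  = atan2(0.16761, 0.26767) = 32.053° → normalised to [0°, 360°): 32.053°.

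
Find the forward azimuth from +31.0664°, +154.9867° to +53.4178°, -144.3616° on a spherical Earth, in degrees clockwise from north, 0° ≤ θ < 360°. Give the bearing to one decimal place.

44.0°

Δλ = -144.3616 − 154.9867 = -299.3483°; wrapped into (−180°, 180°]: 60.6517°.
θ = atan2( sin Δλ · cos φ₂ , cos φ₁ · sin φ₂ − sin φ₁ · cos φ₂ · cos Δλ )
  = atan2(0.51949, 0.53710) = 44.045° → normalised to [0°, 360°): 44.045°.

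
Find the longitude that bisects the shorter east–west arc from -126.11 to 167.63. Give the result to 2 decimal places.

Signed shortest Δλ from -126.11° to +167.63° is -66.26°.
Midpoint longitude = -126.11° + (-66.26°)/2 = -126.11° − 33.13° = -159.24°.
(The naïve average (-126.11 + +167.63)/2 = 20.76° is on the wrong side of the globe.)

-159.24°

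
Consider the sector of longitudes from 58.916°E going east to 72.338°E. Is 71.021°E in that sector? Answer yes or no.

Band width going east from +58.916° to +72.338°: ((72.338 − 58.916) mod 360) = 13.422°.
Offset of +71.021° east of the west edge: ((71.021 − 58.916) mod 360) = 12.105°.
12.105° ≤ 13.422° ⇒ inside.

Yes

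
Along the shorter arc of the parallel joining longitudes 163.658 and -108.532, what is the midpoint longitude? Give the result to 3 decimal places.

Signed shortest Δλ from +163.658° to -108.532° is +87.810°.
Midpoint longitude = +163.658° + (+87.810°)/2 = +163.658° + 43.905° = +207.563°.
Normalise into (−180°, 180°]: -152.437°.
(The naïve average (+163.658 + -108.532)/2 = 27.563° is on the wrong side of the globe.)

-152.437°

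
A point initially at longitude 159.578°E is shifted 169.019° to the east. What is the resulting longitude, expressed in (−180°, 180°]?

31.403°W

Start at +159.578°; shift +169.019° → +328.597°.
+328.597° lies outside (−180°, 180°]; subtract 360° → -31.403°.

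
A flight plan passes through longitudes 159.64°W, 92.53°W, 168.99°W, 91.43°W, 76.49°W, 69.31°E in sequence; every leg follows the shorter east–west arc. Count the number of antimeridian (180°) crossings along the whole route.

Leg 1: -159.64° → -92.53°, shortest Δλ = 67.11° (east) — does not cross 180°.
Leg 2: -92.53° → -168.99°, shortest Δλ = -76.46° (west) — does not cross 180°.
Leg 3: -168.99° → -91.43°, shortest Δλ = 77.56° (east) — does not cross 180°.
Leg 4: -91.43° → -76.49°, shortest Δλ = 14.94° (east) — does not cross 180°.
Leg 5: -76.49° → +69.31°, shortest Δλ = 145.8° (east) — does not cross 180°.
Total crossings: 0.

0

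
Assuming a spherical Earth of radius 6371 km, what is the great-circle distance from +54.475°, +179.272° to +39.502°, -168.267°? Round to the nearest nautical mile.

Δλ = -168.267 − 179.272 = -347.539°; wrapped into (−180°, 180°]: 12.461°.
Δφ = 39.502 − 54.475 = -14.973°.
a = sin²(Δφ/2) + cos φ₁ · cos φ₂ · sin²(Δλ/2) = 0.022257.
c = 2·atan2(√a, √(1−a)) = 0.29949 rad → d = 6371·c ≈ 1908.07 km ≈ 1030.28 nmi.

1030 nmi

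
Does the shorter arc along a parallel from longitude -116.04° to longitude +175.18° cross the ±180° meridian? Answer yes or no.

Yes

Naïve |175.18 − -116.04| = 291.22° > 180°, so the shorter arc goes the other way round — across 180°.
Signed shortest Δλ = ((175.18 − -116.04 + 180) mod 360) − 180 = -68.78°.
Going west by 68.78° from -116.04° passes through 180° before reaching +175.18°.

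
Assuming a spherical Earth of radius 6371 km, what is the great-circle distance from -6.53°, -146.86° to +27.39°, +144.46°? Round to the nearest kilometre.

Δλ = 144.46 − -146.86 = 291.32°; wrapped into (−180°, 180°]: -68.68°.
Δφ = 27.39 − -6.53 = 33.92°.
a = sin²(Δφ/2) + cos φ₁ · cos φ₂ · sin²(Δλ/2) = 0.365797.
c = 2·atan2(√a, √(1−a)) = 1.29906 rad → d = 6371·c ≈ 8276.30 km.

8276 km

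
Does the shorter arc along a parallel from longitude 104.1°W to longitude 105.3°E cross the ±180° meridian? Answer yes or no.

Yes

Naïve |105.3 − -104.1| = 209.4° > 180°, so the shorter arc goes the other way round — across 180°.
Signed shortest Δλ = ((105.3 − -104.1 + 180) mod 360) − 180 = -150.6°.
Going west by 150.6° from -104.1° passes through 180° before reaching +105.3°.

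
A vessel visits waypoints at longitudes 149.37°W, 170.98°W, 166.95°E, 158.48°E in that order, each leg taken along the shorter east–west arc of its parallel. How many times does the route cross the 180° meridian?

Leg 1: -149.37° → -170.98°, shortest Δλ = -21.61° (west) — does not cross 180°.
Leg 2: -170.98° → +166.95°, shortest Δλ = -22.07° (west) — crosses 180°.
Leg 3: +166.95° → +158.48°, shortest Δλ = -8.47° (west) — does not cross 180°.
Total crossings: 1.

1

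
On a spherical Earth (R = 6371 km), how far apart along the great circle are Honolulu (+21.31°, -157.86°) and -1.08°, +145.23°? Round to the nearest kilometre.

Δλ = 145.23 − -157.86 = 303.09°; wrapped into (−180°, 180°]: -56.91°.
Δφ = -1.08 − 21.31 = -22.39°.
a = sin²(Δφ/2) + cos φ₁ · cos φ₂ · sin²(Δλ/2) = 0.249156.
c = 2·atan2(√a, √(1−a)) = 1.04525 rad → d = 6371·c ≈ 6659.27 km.

6659 km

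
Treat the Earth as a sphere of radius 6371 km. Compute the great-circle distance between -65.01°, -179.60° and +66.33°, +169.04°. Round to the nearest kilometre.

Δλ = 169.04 − -179.60 = 348.64°; wrapped into (−180°, 180°]: -11.36°.
Δφ = 66.33 − -65.01 = 131.34°.
a = sin²(Δφ/2) + cos φ₁ · cos φ₂ · sin²(Δλ/2) = 0.831924.
c = 2·atan2(√a, √(1−a)) = 2.29675 rad → d = 6371·c ≈ 14632.59 km.

14633 km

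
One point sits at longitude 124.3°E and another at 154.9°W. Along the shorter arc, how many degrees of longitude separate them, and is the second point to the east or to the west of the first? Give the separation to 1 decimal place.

80.8° east

Raw difference: -154.9 − 124.3 = -279.2°.
Normalise into (−180°, 180°]: -279.2° + 360° = 80.8°.
Positive ⇒ the second point lies to the east; separation 80.8°.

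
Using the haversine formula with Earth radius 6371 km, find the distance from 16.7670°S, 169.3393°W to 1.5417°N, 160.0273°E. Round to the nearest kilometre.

Δλ = 160.0273 − -169.3393 = 329.3666°; wrapped into (−180°, 180°]: -30.6334°.
Δφ = 1.5417 − -16.7670 = 18.3087°.
a = sin²(Δφ/2) + cos φ₁ · cos φ₂ · sin²(Δλ/2) = 0.092098.
c = 2·atan2(√a, √(1−a)) = 0.61668 rad → d = 6371·c ≈ 3928.85 km.

3929 km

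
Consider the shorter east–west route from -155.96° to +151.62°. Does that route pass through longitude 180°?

Naïve |151.62 − -155.96| = 307.58° > 180°, so the shorter arc goes the other way round — across 180°.
Signed shortest Δλ = ((151.62 − -155.96 + 180) mod 360) − 180 = -52.42°.
Going west by 52.42° from -155.96° passes through 180° before reaching +151.62°.

Yes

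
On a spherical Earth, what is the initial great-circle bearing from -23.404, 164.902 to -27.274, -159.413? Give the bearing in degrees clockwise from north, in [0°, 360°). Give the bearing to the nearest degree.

Δλ = -159.413 − 164.902 = -324.315°; wrapped into (−180°, 180°]: 35.685°.
θ = atan2( sin Δλ · cos φ₂ , cos φ₁ · sin φ₂ − sin φ₁ · cos φ₂ · cos Δλ )
  = atan2(0.51848, -0.13378) = 104.469° → normalised to [0°, 360°): 104.469°.

104°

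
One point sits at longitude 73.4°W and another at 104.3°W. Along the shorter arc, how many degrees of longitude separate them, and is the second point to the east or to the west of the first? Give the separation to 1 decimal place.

30.9° west

Raw difference: -104.3 − -73.4 = -30.9°.
Normalise into (−180°, 180°]: -30.9° stays -30.9°.
Negative ⇒ the second point lies to the west; separation 30.9°.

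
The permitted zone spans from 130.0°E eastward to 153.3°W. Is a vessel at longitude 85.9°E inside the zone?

No

Band width going east from +130.0° to -153.3°: ((-153.3 − 130.0) mod 360) = 76.7°.
Offset of +85.9° east of the west edge: ((85.9 − 130.0) mod 360) = 315.9°.
315.9° > 76.7° ⇒ outside.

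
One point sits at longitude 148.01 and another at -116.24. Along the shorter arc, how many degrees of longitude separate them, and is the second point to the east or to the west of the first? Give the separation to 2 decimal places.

Raw difference: -116.24 − 148.01 = -264.25°.
Normalise into (−180°, 180°]: -264.25° + 360° = 95.75°.
Positive ⇒ the second point lies to the east; separation 95.75°.

95.75° east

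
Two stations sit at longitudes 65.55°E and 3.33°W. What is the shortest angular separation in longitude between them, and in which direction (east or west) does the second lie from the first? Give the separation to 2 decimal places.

Raw difference: -3.33 − 65.55 = -68.88°.
Normalise into (−180°, 180°]: -68.88° stays -68.88°.
Negative ⇒ the second point lies to the west; separation 68.88°.

68.88° west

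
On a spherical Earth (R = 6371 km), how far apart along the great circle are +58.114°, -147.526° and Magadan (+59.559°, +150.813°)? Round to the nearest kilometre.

Δλ = 150.813 − -147.526 = 298.339°; wrapped into (−180°, 180°]: -61.661°.
Δφ = 59.559 − 58.114 = 1.445°.
a = sin²(Δφ/2) + cos φ₁ · cos φ₂ · sin²(Δλ/2) = 0.070453.
c = 2·atan2(√a, √(1−a)) = 0.53730 rad → d = 6371·c ≈ 3423.14 km.

3423 km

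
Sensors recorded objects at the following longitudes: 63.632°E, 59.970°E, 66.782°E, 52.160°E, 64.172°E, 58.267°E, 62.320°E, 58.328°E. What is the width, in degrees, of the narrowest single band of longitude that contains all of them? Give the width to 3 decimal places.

14.622°

Sort the longitudes: +52.160°, +58.267°, +58.328°, +59.970°, +62.320°, +63.632°, +64.172°, +66.782°.
Eastward gaps between consecutive values (wrapping around): 6.107°, 0.061°, 1.642°, 2.350°, 1.312°, 0.540°, 2.610°, 345.378°.
Largest gap = 345.378° ⇒ minimal covering band is its complement: 360° − 345.378° = 14.622°.
Band runs from +52.160° eastward to +66.782°.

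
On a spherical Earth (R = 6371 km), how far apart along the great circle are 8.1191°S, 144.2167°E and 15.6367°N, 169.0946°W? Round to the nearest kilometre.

5780 km

Δλ = -169.0946 − 144.2167 = -313.3113°; wrapped into (−180°, 180°]: 46.6887°.
Δφ = 15.6367 − -8.1191 = 23.7558°.
a = sin²(Δφ/2) + cos φ₁ · cos φ₂ · sin²(Δλ/2) = 0.192057.
c = 2·atan2(√a, √(1−a)) = 0.90729 rad → d = 6371·c ≈ 5780.32 km.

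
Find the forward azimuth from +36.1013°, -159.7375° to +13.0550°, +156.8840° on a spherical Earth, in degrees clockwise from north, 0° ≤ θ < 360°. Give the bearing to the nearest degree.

Δλ = 156.8840 − -159.7375 = 316.6215°; wrapped into (−180°, 180°]: -43.3785°.
θ = atan2( sin Δλ · cos φ₂ , cos φ₁ · sin φ₂ − sin φ₁ · cos φ₂ · cos Δλ )
  = atan2(-0.66906, -0.23468) = -109.329° → normalised to [0°, 360°): 250.671°.

251°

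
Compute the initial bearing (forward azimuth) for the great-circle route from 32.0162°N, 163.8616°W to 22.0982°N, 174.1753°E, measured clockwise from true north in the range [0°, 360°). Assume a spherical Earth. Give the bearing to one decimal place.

248.5°

Δλ = 174.1753 − -163.8616 = 338.0369°; wrapped into (−180°, 180°]: -21.9631°.
θ = atan2( sin Δλ · cos φ₂ , cos φ₁ · sin φ₂ − sin φ₁ · cos φ₂ · cos Δλ )
  = atan2(-0.34653, -0.13659) = -111.512° → normalised to [0°, 360°): 248.488°.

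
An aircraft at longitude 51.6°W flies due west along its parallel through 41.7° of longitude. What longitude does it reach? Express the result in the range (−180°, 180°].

93.3°W

Start at -51.6°; shift −41.7° → -93.3°.
-93.3° already lies in (−180°, 180°].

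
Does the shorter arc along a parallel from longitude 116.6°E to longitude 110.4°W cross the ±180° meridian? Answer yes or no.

Naïve |-110.4 − 116.6| = 227.0° > 180°, so the shorter arc goes the other way round — across 180°.
Signed shortest Δλ = ((-110.4 − 116.6 + 180) mod 360) − 180 = 133.0°.
Going east by 133.0° from +116.6° passes through 180° before reaching -110.4°.

Yes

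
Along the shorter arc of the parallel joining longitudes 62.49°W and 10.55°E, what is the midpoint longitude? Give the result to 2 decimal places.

Signed shortest Δλ from -62.49° to +10.55° is +73.04°.
Midpoint longitude = -62.49° + (+73.04°)/2 = -62.49° + 36.52° = -25.97°.

25.97°W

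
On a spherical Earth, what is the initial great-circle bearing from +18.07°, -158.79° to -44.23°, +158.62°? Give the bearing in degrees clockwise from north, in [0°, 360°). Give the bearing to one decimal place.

Δλ = 158.62 − -158.79 = 317.41°; wrapped into (−180°, 180°]: -42.59°.
θ = atan2( sin Δλ · cos φ₂ , cos φ₁ · sin φ₂ − sin φ₁ · cos φ₂ · cos Δλ )
  = atan2(-0.48492, -0.82677) = -149.607° → normalised to [0°, 360°): 210.393°.

210.4°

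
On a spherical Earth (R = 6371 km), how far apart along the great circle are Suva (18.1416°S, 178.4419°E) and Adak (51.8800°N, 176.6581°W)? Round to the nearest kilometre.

7801 km

Δλ = -176.6581 − 178.4419 = -355.1000°; wrapped into (−180°, 180°]: 4.9000°.
Δφ = 51.8800 − -18.1416 = 70.0216°.
a = sin²(Δφ/2) + cos φ₁ · cos φ₂ · sin²(Δλ/2) = 0.330239.
c = 2·atan2(√a, √(1−a)) = 1.22439 rad → d = 6371·c ≈ 7800.57 km.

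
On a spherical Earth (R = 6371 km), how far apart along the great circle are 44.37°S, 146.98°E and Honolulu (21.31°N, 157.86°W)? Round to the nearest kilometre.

9201 km

Δλ = -157.86 − 146.98 = -304.84°; wrapped into (−180°, 180°]: 55.16°.
Δφ = 21.31 − -44.37 = 65.68°.
a = sin²(Δφ/2) + cos φ₁ · cos φ₂ · sin²(Δλ/2) = 0.436838.
c = 2·atan2(√a, √(1−a)) = 1.44413 rad → d = 6371·c ≈ 9200.57 km.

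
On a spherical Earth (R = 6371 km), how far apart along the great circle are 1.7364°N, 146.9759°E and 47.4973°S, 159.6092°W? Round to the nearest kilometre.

7523 km

Δλ = -159.6092 − 146.9759 = -306.5851°; wrapped into (−180°, 180°]: 53.4149°.
Δφ = -47.4973 − 1.7364 = -49.2337°.
a = sin²(Δφ/2) + cos φ₁ · cos φ₂ · sin²(Δλ/2) = 0.309921.
c = 2·atan2(√a, √(1−a)) = 1.18083 rad → d = 6371·c ≈ 7523.06 km.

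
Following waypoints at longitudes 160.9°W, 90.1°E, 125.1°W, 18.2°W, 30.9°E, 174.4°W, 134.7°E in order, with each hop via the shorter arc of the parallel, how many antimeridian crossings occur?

4

Leg 1: -160.9° → +90.1°, shortest Δλ = -109.0° (west) — crosses 180°.
Leg 2: +90.1° → -125.1°, shortest Δλ = 144.8° (east) — crosses 180°.
Leg 3: -125.1° → -18.2°, shortest Δλ = 106.9° (east) — does not cross 180°.
Leg 4: -18.2° → +30.9°, shortest Δλ = 49.1° (east) — does not cross 180°.
Leg 5: +30.9° → -174.4°, shortest Δλ = 154.7° (east) — crosses 180°.
Leg 6: -174.4° → +134.7°, shortest Δλ = -50.9° (west) — crosses 180°.
Total crossings: 4.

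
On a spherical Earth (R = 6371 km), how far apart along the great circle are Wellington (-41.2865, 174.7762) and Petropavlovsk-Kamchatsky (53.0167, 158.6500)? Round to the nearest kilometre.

Δλ = 158.6500 − 174.7762 = -16.1262°.
Δφ = 53.0167 − -41.2865 = 94.3032°.
a = sin²(Δφ/2) + cos φ₁ · cos φ₂ · sin²(Δλ/2) = 0.546411.
c = 2·atan2(√a, √(1−a)) = 1.66375 rad → d = 6371·c ≈ 10599.76 km.

10600 km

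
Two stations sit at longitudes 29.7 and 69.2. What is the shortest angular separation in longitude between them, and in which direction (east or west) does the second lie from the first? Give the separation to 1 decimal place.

39.5° east

Raw difference: 69.2 − 29.7 = 39.5°.
Normalise into (−180°, 180°]: 39.5° stays 39.5°.
Positive ⇒ the second point lies to the east; separation 39.5°.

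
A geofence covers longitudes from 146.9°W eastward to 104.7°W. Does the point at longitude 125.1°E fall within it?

Band width going east from -146.9° to -104.7°: ((-104.7 − -146.9) mod 360) = 42.2°.
Offset of +125.1° east of the west edge: ((125.1 − -146.9) mod 360) = 272.0°.
272.0° > 42.2° ⇒ outside.

No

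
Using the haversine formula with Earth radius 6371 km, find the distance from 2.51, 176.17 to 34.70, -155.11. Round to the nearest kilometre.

4650 km

Δλ = -155.11 − 176.17 = -331.28°; wrapped into (−180°, 180°]: 28.72°.
Δφ = 34.70 − 2.51 = 32.19°.
a = sin²(Δφ/2) + cos φ₁ · cos φ₂ · sin²(Δλ/2) = 0.127379.
c = 2·atan2(√a, √(1−a)) = 0.72990 rad → d = 6371·c ≈ 4650.19 km.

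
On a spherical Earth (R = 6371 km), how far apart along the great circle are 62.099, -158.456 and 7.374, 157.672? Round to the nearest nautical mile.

Δλ = 157.672 − -158.456 = 316.128°; wrapped into (−180°, 180°]: -43.872°.
Δφ = 7.374 − 62.099 = -54.725°.
a = sin²(Δφ/2) + cos φ₁ · cos φ₂ · sin²(Δλ/2) = 0.276013.
c = 2·atan2(√a, √(1−a)) = 1.10630 rad → d = 6371·c ≈ 7048.23 km ≈ 3805.74 nmi.

3806 nmi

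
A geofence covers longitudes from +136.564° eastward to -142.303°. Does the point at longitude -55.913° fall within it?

No

Band width going east from +136.564° to -142.303°: ((-142.303 − 136.564) mod 360) = 81.133°.
Offset of -55.913° east of the west edge: ((-55.913 − 136.564) mod 360) = 167.523°.
167.523° > 81.133° ⇒ outside.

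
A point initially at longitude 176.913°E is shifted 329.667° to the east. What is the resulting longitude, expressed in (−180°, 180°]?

Start at +176.913°; shift +329.667° → +506.580°.
+506.580° lies outside (−180°, 180°]; subtract 360° → +146.580°.

146.580°E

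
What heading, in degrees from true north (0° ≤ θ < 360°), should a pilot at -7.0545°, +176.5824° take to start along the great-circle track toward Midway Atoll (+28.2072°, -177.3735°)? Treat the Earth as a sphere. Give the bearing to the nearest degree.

9°

Δλ = -177.3735 − 176.5824 = -353.9559°; wrapped into (−180°, 180°]: 6.0441°.
θ = atan2( sin Δλ · cos φ₂ , cos φ₁ · sin φ₂ − sin φ₁ · cos φ₂ · cos Δλ )
  = atan2(0.09279, 0.57671) = 9.140° → normalised to [0°, 360°): 9.140°.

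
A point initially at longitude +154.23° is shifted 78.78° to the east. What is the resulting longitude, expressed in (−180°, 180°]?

Start at +154.23°; shift +78.78° → +233.01°.
+233.01° lies outside (−180°, 180°]; subtract 360° → -126.99°.

-126.99°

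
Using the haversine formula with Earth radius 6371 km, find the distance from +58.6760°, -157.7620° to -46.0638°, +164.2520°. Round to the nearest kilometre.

Δλ = 164.2520 − -157.7620 = 322.0140°; wrapped into (−180°, 180°]: -37.9860°.
Δφ = -46.0638 − 58.6760 = -104.7398°.
a = sin²(Δφ/2) + cos φ₁ · cos φ₂ · sin²(Δλ/2) = 0.665422.
c = 2·atan2(√a, √(1−a)) = 1.90799 rad → d = 6371·c ≈ 12155.83 km.

12156 km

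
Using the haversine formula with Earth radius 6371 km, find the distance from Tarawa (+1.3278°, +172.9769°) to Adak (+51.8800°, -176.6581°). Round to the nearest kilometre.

5704 km

Δλ = -176.6581 − 172.9769 = -349.6350°; wrapped into (−180°, 180°]: 10.3650°.
Δφ = 51.8800 − 1.3278 = 50.5522°.
a = sin²(Δφ/2) + cos φ₁ · cos φ₂ · sin²(Δλ/2) = 0.187348.
c = 2·atan2(√a, √(1−a)) = 0.89528 rad → d = 6371·c ≈ 5703.80 km.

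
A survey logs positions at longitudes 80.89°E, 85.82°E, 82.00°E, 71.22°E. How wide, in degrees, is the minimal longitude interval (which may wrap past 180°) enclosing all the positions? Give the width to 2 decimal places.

14.60°

Sort the longitudes: +71.22°, +80.89°, +82.00°, +85.82°.
Eastward gaps between consecutive values (wrapping around): 9.67°, 1.11°, 3.82°, 345.40°.
Largest gap = 345.40° ⇒ minimal covering band is its complement: 360° − 345.40° = 14.60°.
Band runs from +71.22° eastward to +85.82°.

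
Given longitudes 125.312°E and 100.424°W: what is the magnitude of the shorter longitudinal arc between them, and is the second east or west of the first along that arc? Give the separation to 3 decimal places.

134.264° east

Raw difference: -100.424 − 125.312 = -225.736°.
Normalise into (−180°, 180°]: -225.736° + 360° = 134.264°.
Positive ⇒ the second point lies to the east; separation 134.264°.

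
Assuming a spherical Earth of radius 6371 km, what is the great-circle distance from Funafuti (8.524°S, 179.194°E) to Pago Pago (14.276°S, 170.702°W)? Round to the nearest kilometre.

Δλ = -170.702 − 179.194 = -349.896°; wrapped into (−180°, 180°]: 10.104°.
Δφ = -14.276 − -8.524 = -5.752°.
a = sin²(Δφ/2) + cos φ₁ · cos φ₂ · sin²(Δλ/2) = 0.009950.
c = 2·atan2(√a, √(1−a)) = 0.19983 rad → d = 6371·c ≈ 1273.10 km.

1273 km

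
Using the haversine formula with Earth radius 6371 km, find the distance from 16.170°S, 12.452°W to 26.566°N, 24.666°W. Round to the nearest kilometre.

4932 km

Δλ = -24.666 − -12.452 = -12.214°.
Δφ = 26.566 − -16.170 = 42.736°.
a = sin²(Δφ/2) + cos φ₁ · cos φ₂ · sin²(Δλ/2) = 0.142478.
c = 2·atan2(√a, √(1−a)) = 0.77411 rad → d = 6371·c ≈ 4931.86 km.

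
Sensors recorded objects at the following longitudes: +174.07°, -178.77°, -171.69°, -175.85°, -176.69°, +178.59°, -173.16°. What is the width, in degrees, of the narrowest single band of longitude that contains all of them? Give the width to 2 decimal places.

Sort the longitudes: -178.77°, -176.69°, -175.85°, -173.16°, -171.69°, +174.07°, +178.59°.
Eastward gaps between consecutive values (wrapping around): 2.08°, 0.84°, 2.69°, 1.47°, 345.76°, 4.52°, 2.64°.
Largest gap = 345.76° ⇒ minimal covering band is its complement: 360° − 345.76° = 14.24°.
Band runs from +174.07° eastward to -171.69°, crossing the antimeridian.

14.24°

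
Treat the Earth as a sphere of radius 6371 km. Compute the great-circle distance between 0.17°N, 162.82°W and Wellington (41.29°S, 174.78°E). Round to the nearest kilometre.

5132 km

Δλ = 174.78 − -162.82 = 337.60°; wrapped into (−180°, 180°]: -22.40°.
Δφ = -41.29 − 0.17 = -41.46°.
a = sin²(Δφ/2) + cos φ₁ · cos φ₂ · sin²(Δλ/2) = 0.153638.
c = 2·atan2(√a, √(1−a)) = 0.80554 rad → d = 6371·c ≈ 5132.08 km.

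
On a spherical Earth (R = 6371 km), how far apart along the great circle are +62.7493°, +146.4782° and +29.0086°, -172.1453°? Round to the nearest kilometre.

4779 km

Δλ = -172.1453 − 146.4782 = -318.6235°; wrapped into (−180°, 180°]: 41.3765°.
Δφ = 29.0086 − 62.7493 = -33.7407°.
a = sin²(Δφ/2) + cos φ₁ · cos φ₂ · sin²(Δλ/2) = 0.134199.
c = 2·atan2(√a, √(1−a)) = 0.75013 rad → d = 6371·c ≈ 4779.06 km.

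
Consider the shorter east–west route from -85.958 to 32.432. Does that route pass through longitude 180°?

No

Signed shortest Δλ = ((32.432 − -85.958 + 180) mod 360) − 180 = 118.39°.
Going east by 118.39° from -85.958° reaches +32.432° without touching 180°.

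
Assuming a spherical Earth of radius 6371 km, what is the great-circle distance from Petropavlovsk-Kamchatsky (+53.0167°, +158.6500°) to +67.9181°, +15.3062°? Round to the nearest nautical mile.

Δλ = 15.3062 − 158.6500 = -143.3438°.
Δφ = 67.9181 − 53.0167 = 14.9014°.
a = sin²(Δφ/2) + cos φ₁ · cos φ₂ · sin²(Δλ/2) = 0.220606.
c = 2·atan2(√a, √(1−a)) = 0.97787 rad → d = 6371·c ≈ 6230.03 km ≈ 3363.94 nmi.

3364 nmi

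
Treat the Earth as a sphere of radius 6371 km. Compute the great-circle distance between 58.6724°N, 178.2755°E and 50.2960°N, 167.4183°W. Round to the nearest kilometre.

1307 km

Δλ = -167.4183 − 178.2755 = -345.6938°; wrapped into (−180°, 180°]: 14.3062°.
Δφ = 50.2960 − 58.6724 = -8.3764°.
a = sin²(Δφ/2) + cos φ₁ · cos φ₂ · sin²(Δλ/2) = 0.010484.
c = 2·atan2(√a, √(1−a)) = 0.20514 rad → d = 6371·c ≈ 1306.95 km.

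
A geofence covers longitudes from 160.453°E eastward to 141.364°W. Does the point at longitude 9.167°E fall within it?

No

Band width going east from +160.453° to -141.364°: ((-141.364 − 160.453) mod 360) = 58.183°.
Offset of +9.167° east of the west edge: ((9.167 − 160.453) mod 360) = 208.714°.
208.714° > 58.183° ⇒ outside.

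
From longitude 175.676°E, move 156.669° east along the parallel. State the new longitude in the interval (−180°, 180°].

Start at +175.676°; shift +156.669° → +332.345°.
+332.345° lies outside (−180°, 180°]; subtract 360° → -27.655°.

27.655°W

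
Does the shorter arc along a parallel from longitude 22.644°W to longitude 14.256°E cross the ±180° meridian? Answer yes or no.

No

Signed shortest Δλ = ((14.256 − -22.644 + 180) mod 360) − 180 = 36.9°.
Going east by 36.9° from -22.644° reaches +14.256° without touching 180°.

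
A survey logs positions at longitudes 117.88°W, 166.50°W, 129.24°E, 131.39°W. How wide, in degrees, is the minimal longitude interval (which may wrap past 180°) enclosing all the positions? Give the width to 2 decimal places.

112.88°

Sort the longitudes: -166.50°, -131.39°, -117.88°, +129.24°.
Eastward gaps between consecutive values (wrapping around): 35.11°, 13.51°, 247.12°, 64.26°.
Largest gap = 247.12° ⇒ minimal covering band is its complement: 360° − 247.12° = 112.88°.
Band runs from +129.24° eastward to -117.88°, crossing the antimeridian.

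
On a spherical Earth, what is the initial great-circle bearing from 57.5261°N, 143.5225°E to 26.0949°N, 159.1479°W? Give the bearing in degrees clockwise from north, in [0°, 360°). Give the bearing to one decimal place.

Δλ = -159.1479 − 143.5225 = -302.6704°; wrapped into (−180°, 180°]: 57.3296°.
θ = atan2( sin Δλ · cos φ₂ , cos φ₁ · sin φ₂ − sin φ₁ · cos φ₂ · cos Δλ )
  = atan2(0.75598, -0.17281) = 102.876° → normalised to [0°, 360°): 102.876°.

102.9°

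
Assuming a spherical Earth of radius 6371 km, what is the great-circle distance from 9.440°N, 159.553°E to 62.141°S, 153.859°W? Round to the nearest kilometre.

Δλ = -153.859 − 159.553 = -313.412°; wrapped into (−180°, 180°]: 46.588°.
Δφ = -62.141 − 9.440 = -71.581°.
a = sin²(Δφ/2) + cos φ₁ · cos φ₂ · sin²(Δλ/2) = 0.414105.
c = 2·atan2(√a, √(1−a)) = 1.39815 rad → d = 6371·c ≈ 8907.61 km.

8908 km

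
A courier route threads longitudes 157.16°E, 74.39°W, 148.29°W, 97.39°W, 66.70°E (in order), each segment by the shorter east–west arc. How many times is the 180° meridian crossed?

Leg 1: +157.16° → -74.39°, shortest Δλ = 128.45° (east) — crosses 180°.
Leg 2: -74.39° → -148.29°, shortest Δλ = -73.9° (west) — does not cross 180°.
Leg 3: -148.29° → -97.39°, shortest Δλ = 50.9° (east) — does not cross 180°.
Leg 4: -97.39° → +66.70°, shortest Δλ = 164.09° (east) — does not cross 180°.
Total crossings: 1.

1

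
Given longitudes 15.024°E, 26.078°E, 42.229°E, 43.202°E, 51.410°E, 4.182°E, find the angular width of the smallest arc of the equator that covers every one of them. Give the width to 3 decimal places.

47.228°

Sort the longitudes: +4.182°, +15.024°, +26.078°, +42.229°, +43.202°, +51.410°.
Eastward gaps between consecutive values (wrapping around): 10.842°, 11.054°, 16.151°, 0.973°, 8.208°, 312.772°.
Largest gap = 312.772° ⇒ minimal covering band is its complement: 360° − 312.772° = 47.228°.
Band runs from +4.182° eastward to +51.410°.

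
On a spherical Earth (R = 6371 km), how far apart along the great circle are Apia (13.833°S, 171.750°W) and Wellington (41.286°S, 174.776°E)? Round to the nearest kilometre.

3319 km

Δλ = 174.776 − -171.750 = 346.526°; wrapped into (−180°, 180°]: -13.474°.
Δφ = -41.286 − -13.833 = -27.453°.
a = sin²(Δφ/2) + cos φ₁ · cos φ₂ · sin²(Δλ/2) = 0.066347.
c = 2·atan2(√a, √(1−a)) = 0.52103 rad → d = 6371·c ≈ 3319.48 km.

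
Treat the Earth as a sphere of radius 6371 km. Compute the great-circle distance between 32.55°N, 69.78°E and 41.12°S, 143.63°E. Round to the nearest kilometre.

11143 km

Δλ = 143.63 − 69.78 = 73.85°.
Δφ = -41.12 − 32.55 = -73.67°.
a = sin²(Δφ/2) + cos φ₁ · cos φ₂ · sin²(Δλ/2) = 0.588602.
c = 2·atan2(√a, √(1−a)) = 1.74894 rad → d = 6371·c ≈ 11142.51 km.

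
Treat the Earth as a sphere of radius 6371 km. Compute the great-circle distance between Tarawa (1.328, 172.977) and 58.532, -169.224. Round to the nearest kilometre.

Δλ = -169.224 − 172.977 = -342.201°; wrapped into (−180°, 180°]: 17.799°.
Δφ = 58.532 − 1.328 = 57.204°.
a = sin²(Δφ/2) + cos φ₁ · cos φ₂ · sin²(Δλ/2) = 0.241665.
c = 2·atan2(√a, √(1−a)) = 1.02784 rad → d = 6371·c ≈ 6548.37 km.

6548 km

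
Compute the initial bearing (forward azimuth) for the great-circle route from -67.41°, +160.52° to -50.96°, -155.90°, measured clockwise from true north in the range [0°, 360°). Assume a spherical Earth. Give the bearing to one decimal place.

74.2°

Δλ = -155.90 − 160.52 = -316.42°; wrapped into (−180°, 180°]: 43.58°.
θ = atan2( sin Δλ · cos φ₂ , cos φ₁ · sin φ₂ − sin φ₁ · cos φ₂ · cos Δλ )
  = atan2(0.43421, 0.12291) = 74.194° → normalised to [0°, 360°): 74.194°.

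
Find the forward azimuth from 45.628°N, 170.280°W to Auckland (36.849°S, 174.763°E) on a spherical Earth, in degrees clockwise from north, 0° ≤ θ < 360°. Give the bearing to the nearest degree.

Δλ = 174.763 − -170.280 = 345.043°; wrapped into (−180°, 180°]: -14.957°.
θ = atan2( sin Δλ · cos φ₂ , cos φ₁ · sin φ₂ − sin φ₁ · cos φ₂ · cos Δλ )
  = atan2(-0.20653, -0.97201) = -168.004° → normalised to [0°, 360°): 191.996°.

192°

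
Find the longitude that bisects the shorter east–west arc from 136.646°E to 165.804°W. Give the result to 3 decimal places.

165.421°E

Signed shortest Δλ from +136.646° to -165.804° is +57.550°.
Midpoint longitude = +136.646° + (+57.550°)/2 = +136.646° + 28.775° = +165.421°.
(The naïve average (+136.646 + -165.804)/2 = -14.579° is on the wrong side of the globe.)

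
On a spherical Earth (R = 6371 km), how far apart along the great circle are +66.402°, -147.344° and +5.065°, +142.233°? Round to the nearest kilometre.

Δλ = 142.233 − -147.344 = 289.577°; wrapped into (−180°, 180°]: -70.423°.
Δφ = 5.065 − 66.402 = -61.337°.
a = sin²(Δφ/2) + cos φ₁ · cos φ₂ · sin²(Δλ/2) = 0.392743.
c = 2·atan2(√a, √(1−a)) = 1.35460 rad → d = 6371·c ≈ 8630.16 km.

8630 km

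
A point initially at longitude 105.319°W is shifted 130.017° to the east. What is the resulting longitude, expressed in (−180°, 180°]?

Start at -105.319°; shift +130.017° → +24.698°.
+24.698° already lies in (−180°, 180°].

24.698°E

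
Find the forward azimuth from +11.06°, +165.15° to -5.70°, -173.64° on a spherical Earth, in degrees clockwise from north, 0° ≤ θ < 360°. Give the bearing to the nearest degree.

127°

Δλ = -173.64 − 165.15 = -338.79°; wrapped into (−180°, 180°]: 21.21°.
θ = atan2( sin Δλ · cos φ₂ , cos φ₁ · sin φ₂ − sin φ₁ · cos φ₂ · cos Δλ )
  = atan2(0.36000, -0.27543) = 127.419° → normalised to [0°, 360°): 127.419°.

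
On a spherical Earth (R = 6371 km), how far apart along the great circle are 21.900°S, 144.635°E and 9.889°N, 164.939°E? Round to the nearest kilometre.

4171 km

Δλ = 164.939 − 144.635 = 20.304°.
Δφ = 9.889 − -21.900 = 31.789°.
a = sin²(Δφ/2) + cos φ₁ · cos φ₂ · sin²(Δλ/2) = 0.103400.
c = 2·atan2(√a, √(1−a)) = 0.65475 rad → d = 6371·c ≈ 4171.42 km.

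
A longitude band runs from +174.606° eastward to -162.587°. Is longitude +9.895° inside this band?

No

Band width going east from +174.606° to -162.587°: ((-162.587 − 174.606) mod 360) = 22.807°.
Offset of +9.895° east of the west edge: ((9.895 − 174.606) mod 360) = 195.289°.
195.289° > 22.807° ⇒ outside.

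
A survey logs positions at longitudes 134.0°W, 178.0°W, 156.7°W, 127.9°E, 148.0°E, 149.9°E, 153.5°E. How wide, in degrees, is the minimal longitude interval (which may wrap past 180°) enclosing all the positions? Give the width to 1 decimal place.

98.1°

Sort the longitudes: -178.0°, -156.7°, -134.0°, +127.9°, +148.0°, +149.9°, +153.5°.
Eastward gaps between consecutive values (wrapping around): 21.3°, 22.7°, 261.9°, 20.1°, 1.9°, 3.6°, 28.5°.
Largest gap = 261.9° ⇒ minimal covering band is its complement: 360° − 261.9° = 98.1°.
Band runs from +127.9° eastward to -134.0°, crossing the antimeridian.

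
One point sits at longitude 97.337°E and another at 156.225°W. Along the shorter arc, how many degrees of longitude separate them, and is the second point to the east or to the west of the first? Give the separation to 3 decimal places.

Raw difference: -156.225 − 97.337 = -253.562°.
Normalise into (−180°, 180°]: -253.562° + 360° = 106.438°.
Positive ⇒ the second point lies to the east; separation 106.438°.

106.438° east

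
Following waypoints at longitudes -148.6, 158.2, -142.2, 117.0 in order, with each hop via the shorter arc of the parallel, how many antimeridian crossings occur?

Leg 1: -148.6° → +158.2°, shortest Δλ = -53.2° (west) — crosses 180°.
Leg 2: +158.2° → -142.2°, shortest Δλ = 59.6° (east) — crosses 180°.
Leg 3: -142.2° → +117.0°, shortest Δλ = -100.8° (west) — crosses 180°.
Total crossings: 3.

3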